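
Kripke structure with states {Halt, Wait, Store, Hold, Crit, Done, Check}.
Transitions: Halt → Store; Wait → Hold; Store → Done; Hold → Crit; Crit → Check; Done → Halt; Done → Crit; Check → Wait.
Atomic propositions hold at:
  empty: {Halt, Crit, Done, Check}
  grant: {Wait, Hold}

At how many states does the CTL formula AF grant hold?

4

AF grant: least fixpoint, start Z0 = {Wait, Hold}, add states with every successor in Z. Z1 = {Wait, Hold, Check}; Z2 = {Wait, Hold, Crit, Check}; fixed.
Sat(AF grant) = {Wait, Hold, Crit, Check}
|Sat(AF grant)| = |{Wait, Hold, Crit, Check}| = 4.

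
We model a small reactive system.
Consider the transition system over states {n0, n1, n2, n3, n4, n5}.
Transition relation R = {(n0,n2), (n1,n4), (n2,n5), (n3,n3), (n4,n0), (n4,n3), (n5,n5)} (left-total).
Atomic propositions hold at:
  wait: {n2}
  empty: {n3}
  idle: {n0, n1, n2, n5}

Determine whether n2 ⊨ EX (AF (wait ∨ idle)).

Yes

Sat(wait ∨ idle) = {n0, n1, n2, n5}
AF (wait ∨ idle): least fixpoint, start Z0 = {n0, n1, n2, n5}, add states with every successor in Z. Already a fixed point.
Sat(AF (wait ∨ idle)) = {n0, n1, n2, n5}
Sat(EX (AF (wait ∨ idle))) = {s : some successor in {n0, n1, n2, n5}} = {n0, n2, n4, n5}
n2 ∈ Sat(EX (AF (wait ∨ idle))) = {n0, n2, n4, n5}, so the formula holds at n2.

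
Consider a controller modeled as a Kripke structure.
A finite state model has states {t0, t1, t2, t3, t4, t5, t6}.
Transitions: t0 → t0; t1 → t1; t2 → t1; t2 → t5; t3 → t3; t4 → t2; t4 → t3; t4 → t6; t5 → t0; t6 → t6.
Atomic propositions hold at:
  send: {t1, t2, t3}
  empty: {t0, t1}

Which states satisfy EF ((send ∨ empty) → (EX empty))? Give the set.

Sat(send ∨ empty) = {t0, t1, t2, t3}
Sat(EX empty) = {s : some successor in {t0, t1}} = {t0, t1, t2, t5}
Sat((send ∨ empty) → (EX empty)) = {t0, t1, t2, t4, t5, t6}
EF ((send ∨ empty) → (EX empty)): least fixpoint, start Z0 = {t0, t1, t2, t4, t5, t6}, add states with some successor in Z. Already a fixed point.
Sat(EF ((send ∨ empty) → (EX empty))) = {t0, t1, t2, t4, t5, t6}

{t0, t1, t2, t4, t5, t6}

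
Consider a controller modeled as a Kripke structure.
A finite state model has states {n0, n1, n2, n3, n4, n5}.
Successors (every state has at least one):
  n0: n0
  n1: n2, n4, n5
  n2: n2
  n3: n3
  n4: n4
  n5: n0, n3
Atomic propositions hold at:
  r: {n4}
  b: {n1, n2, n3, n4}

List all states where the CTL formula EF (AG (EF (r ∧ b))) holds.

Sat(r ∧ b) = {n4}
EF (r ∧ b): least fixpoint, start Z0 = {n4}, add states with some successor in Z. Z1 = {n1, n4}; fixed.
Sat(EF (r ∧ b)) = {n1, n4}
AG (EF (r ∧ b)): greatest fixpoint, start Z0 = {n1, n4}, keep only states in Sat with every successor in Z. Z1 = {n4}; fixed.
Sat(AG (EF (r ∧ b))) = {n4}
EF (AG (EF (r ∧ b))): least fixpoint, start Z0 = {n4}, add states with some successor in Z. Z1 = {n1, n4}; fixed.
Sat(EF (AG (EF (r ∧ b)))) = {n1, n4}

{n1, n4}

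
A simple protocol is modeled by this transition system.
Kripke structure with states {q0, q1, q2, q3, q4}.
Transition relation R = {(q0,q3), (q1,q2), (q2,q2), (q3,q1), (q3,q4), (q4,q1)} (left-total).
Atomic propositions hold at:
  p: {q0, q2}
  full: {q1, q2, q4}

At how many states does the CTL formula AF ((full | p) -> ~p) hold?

Sat(full | p) = {q0, q1, q2, q4}
Sat(~p) = {q1, q3, q4}
Sat((full | p) -> ~p) = {q1, q3, q4}
AF ((full | p) -> ~p): least fixpoint, start Z0 = {q1, q3, q4}, add states with every successor in Z. Z1 = {q0, q1, q3, q4}; fixed.
Sat(AF ((full | p) -> ~p)) = {q0, q1, q3, q4}
|Sat(AF ((full | p) -> ~p))| = |{q0, q1, q3, q4}| = 4.

4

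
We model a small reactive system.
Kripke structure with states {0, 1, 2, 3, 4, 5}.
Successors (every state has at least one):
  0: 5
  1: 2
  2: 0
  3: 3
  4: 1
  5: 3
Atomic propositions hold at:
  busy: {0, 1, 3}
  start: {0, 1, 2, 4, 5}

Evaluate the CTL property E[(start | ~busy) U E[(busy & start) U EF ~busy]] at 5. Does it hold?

Sat(~busy) = {2, 4, 5}
Sat(start | ~busy) = {0, 1, 2, 4, 5}
Sat(busy & start) = {0, 1}
EF ~busy: least fixpoint, start Z0 = {2, 4, 5}, add states with some successor in Z. Z1 = {0, 1, 2, 4, 5}; fixed.
Sat(EF ~busy) = {0, 1, 2, 4, 5}
E[(busy & start) U EF ~busy]: least fixpoint, start Z0 = Sat(EF ~busy) = {0, 1, 2, 4, 5}, add states in Sat(busy & start) with some successor in Z. Already a fixed point.
Sat(E[(busy & start) U EF ~busy]) = {0, 1, 2, 4, 5}
E[(start | ~busy) U E[(busy & start) U EF ~busy]]: least fixpoint, start Z0 = Sat(E[(busy & start) U EF ~busy]) = {0, 1, 2, 4, 5}, add states in Sat(start | ~busy) with some successor in Z. Already a fixed point.
Sat(E[(start | ~busy) U E[(busy & start) U EF ~busy]]) = {0, 1, 2, 4, 5}
5 ∈ Sat(E[(start | ~busy) U E[(busy & start) U EF ~busy]]) = {0, 1, 2, 4, 5}, so the formula holds at 5.

Yes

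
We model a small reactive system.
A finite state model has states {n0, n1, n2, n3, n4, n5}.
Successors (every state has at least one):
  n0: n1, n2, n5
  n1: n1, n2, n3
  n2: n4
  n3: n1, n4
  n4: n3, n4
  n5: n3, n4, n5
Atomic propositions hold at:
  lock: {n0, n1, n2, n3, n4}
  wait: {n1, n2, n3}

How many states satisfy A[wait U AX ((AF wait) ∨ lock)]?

4

AF wait: least fixpoint, start Z0 = {n1, n2, n3}, add states with every successor in Z. Already a fixed point.
Sat(AF wait) = {n1, n2, n3}
Sat((AF wait) ∨ lock) = {n0, n1, n2, n3, n4}
Sat(AX ((AF wait) ∨ lock)) = {s : every successor in {n0, n1, n2, n3, n4}} = {n1, n2, n3, n4}
A[wait U AX ((AF wait) ∨ lock)]: least fixpoint, start Z0 = Sat(AX ((AF wait) ∨ lock)) = {n1, n2, n3, n4}, add states in Sat(wait) with every successor in Z. Already a fixed point.
Sat(A[wait U AX ((AF wait) ∨ lock)]) = {n1, n2, n3, n4}
|Sat(A[wait U AX ((AF wait) ∨ lock)])| = |{n1, n2, n3, n4}| = 4.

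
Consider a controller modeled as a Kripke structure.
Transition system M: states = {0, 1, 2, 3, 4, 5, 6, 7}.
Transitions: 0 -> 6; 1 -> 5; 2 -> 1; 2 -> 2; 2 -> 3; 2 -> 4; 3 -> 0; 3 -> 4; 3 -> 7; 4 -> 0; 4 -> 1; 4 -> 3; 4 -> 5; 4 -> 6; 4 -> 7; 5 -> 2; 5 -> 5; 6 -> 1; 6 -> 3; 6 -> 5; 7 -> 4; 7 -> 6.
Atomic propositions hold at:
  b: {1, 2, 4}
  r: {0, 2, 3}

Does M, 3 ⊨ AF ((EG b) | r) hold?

EG b: greatest fixpoint, start Z0 = {1, 2, 4}, keep only states in Sat with some successor in Z. Z1 = {2, 4}; Z2 = {2}; fixed.
Sat(EG b) = {2}
Sat((EG b) | r) = {0, 2, 3}
AF ((EG b) | r): least fixpoint, start Z0 = {0, 2, 3}, add states with every successor in Z. Already a fixed point.
Sat(AF ((EG b) | r)) = {0, 2, 3}
3 ∈ Sat(AF ((EG b) | r)) = {0, 2, 3}, so the formula holds at 3.

Yes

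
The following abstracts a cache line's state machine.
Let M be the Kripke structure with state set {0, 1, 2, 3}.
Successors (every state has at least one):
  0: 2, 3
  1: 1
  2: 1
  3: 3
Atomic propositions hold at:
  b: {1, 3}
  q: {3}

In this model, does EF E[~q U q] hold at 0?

Sat(~q) = {0, 1, 2}
E[~q U q]: least fixpoint, start Z0 = Sat(q) = {3}, add states in Sat(~q) with some successor in Z. Z1 = {0, 3}; fixed.
Sat(E[~q U q]) = {0, 3}
EF E[~q U q]: least fixpoint, start Z0 = {0, 3}, add states with some successor in Z. Already a fixed point.
Sat(EF E[~q U q]) = {0, 3}
0 ∈ Sat(EF E[~q U q]) = {0, 3}, so the formula holds at 0.

Yes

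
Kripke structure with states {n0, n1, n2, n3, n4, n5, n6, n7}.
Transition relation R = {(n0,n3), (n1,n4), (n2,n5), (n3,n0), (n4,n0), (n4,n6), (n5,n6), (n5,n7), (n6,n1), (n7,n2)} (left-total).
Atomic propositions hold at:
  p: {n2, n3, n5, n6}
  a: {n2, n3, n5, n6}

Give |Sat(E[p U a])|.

4

E[p U a]: least fixpoint, start Z0 = Sat(a) = {n2, n3, n5, n6}, add states in Sat(p) with some successor in Z. Already a fixed point.
Sat(E[p U a]) = {n2, n3, n5, n6}
|Sat(E[p U a])| = |{n2, n3, n5, n6}| = 4.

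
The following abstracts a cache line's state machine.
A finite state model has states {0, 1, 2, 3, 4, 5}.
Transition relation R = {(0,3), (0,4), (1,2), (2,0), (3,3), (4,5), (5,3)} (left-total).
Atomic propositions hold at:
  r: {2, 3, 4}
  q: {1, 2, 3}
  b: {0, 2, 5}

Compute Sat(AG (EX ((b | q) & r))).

Sat(b | q) = {0, 1, 2, 3, 5}
Sat((b | q) & r) = {2, 3}
Sat(EX ((b | q) & r)) = {s : some successor in {2, 3}} = {0, 1, 3, 5}
AG (EX ((b | q) & r)): greatest fixpoint, start Z0 = {0, 1, 3, 5}, keep only states in Sat with every successor in Z. Z1 = {3, 5}; fixed.
Sat(AG (EX ((b | q) & r))) = {3, 5}

{3, 5}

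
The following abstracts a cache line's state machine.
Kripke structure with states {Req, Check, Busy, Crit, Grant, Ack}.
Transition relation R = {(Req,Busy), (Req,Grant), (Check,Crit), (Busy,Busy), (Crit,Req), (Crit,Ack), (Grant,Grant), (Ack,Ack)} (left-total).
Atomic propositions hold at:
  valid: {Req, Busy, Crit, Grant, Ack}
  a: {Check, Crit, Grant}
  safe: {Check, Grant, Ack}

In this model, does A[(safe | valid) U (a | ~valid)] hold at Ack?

Sat(safe | valid) = {Req, Check, Busy, Crit, Grant, Ack}
Sat(~valid) = {Check}
Sat(a | ~valid) = {Check, Crit, Grant}
A[(safe | valid) U (a | ~valid)]: least fixpoint, start Z0 = Sat((a | ~valid)) = {Check, Crit, Grant}, add states in Sat(safe | valid) with every successor in Z. Already a fixed point.
Sat(A[(safe | valid) U (a | ~valid)]) = {Check, Crit, Grant}
Ack ∉ Sat(A[(safe | valid) U (a | ~valid)]) = {Check, Crit, Grant}, so the formula does not hold at Ack.

No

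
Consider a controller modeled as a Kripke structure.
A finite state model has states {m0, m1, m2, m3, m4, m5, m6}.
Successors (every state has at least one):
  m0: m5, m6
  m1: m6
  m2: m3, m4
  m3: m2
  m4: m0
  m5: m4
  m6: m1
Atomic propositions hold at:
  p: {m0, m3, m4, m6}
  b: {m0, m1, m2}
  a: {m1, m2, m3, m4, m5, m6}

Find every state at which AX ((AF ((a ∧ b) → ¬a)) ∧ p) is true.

Sat(a ∧ b) = {m1, m2}
Sat(¬a) = {m0}
Sat((a ∧ b) → ¬a) = {m0, m3, m4, m5, m6}
AF ((a ∧ b) → ¬a): least fixpoint, start Z0 = {m0, m3, m4, m5, m6}, add states with every successor in Z. Z1 = {m0, m1, m2, m3, m4, m5, m6}; fixed.
Sat(AF ((a ∧ b) → ¬a)) = {m0, m1, m2, m3, m4, m5, m6}
Sat((AF ((a ∧ b) → ¬a)) ∧ p) = {m0, m3, m4, m6}
Sat(AX ((AF ((a ∧ b) → ¬a)) ∧ p)) = {s : every successor in {m0, m3, m4, m6}} = {m1, m2, m4, m5}

{m1, m2, m4, m5}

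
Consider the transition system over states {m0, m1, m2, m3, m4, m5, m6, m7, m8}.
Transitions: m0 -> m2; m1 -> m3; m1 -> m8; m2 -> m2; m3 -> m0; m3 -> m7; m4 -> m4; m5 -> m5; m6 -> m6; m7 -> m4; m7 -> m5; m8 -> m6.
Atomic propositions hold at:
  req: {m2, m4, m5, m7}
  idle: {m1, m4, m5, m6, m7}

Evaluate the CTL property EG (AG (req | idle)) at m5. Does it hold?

Yes

Sat(req | idle) = {m1, m2, m4, m5, m6, m7}
AG (req | idle): greatest fixpoint, start Z0 = {m1, m2, m4, m5, m6, m7}, keep only states in Sat with every successor in Z. Z1 = {m2, m4, m5, m6, m7}; fixed.
Sat(AG (req | idle)) = {m2, m4, m5, m6, m7}
EG (AG (req | idle)): greatest fixpoint, start Z0 = {m2, m4, m5, m6, m7}, keep only states in Sat with some successor in Z. Already a fixed point.
Sat(EG (AG (req | idle))) = {m2, m4, m5, m6, m7}
m5 ∈ Sat(EG (AG (req | idle))) = {m2, m4, m5, m6, m7}, so the formula holds at m5.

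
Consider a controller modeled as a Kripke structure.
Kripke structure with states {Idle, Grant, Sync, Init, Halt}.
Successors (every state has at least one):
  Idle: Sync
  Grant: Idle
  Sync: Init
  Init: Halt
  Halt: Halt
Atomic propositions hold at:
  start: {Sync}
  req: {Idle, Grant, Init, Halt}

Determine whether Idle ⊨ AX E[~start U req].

Sat(~start) = {Idle, Grant, Init, Halt}
E[~start U req]: least fixpoint, start Z0 = Sat(req) = {Idle, Grant, Init, Halt}, add states in Sat(~start) with some successor in Z. Already a fixed point.
Sat(E[~start U req]) = {Idle, Grant, Init, Halt}
Sat(AX E[~start U req]) = {s : every successor in {Idle, Grant, Init, Halt}} = {Grant, Sync, Init, Halt}
Idle ∉ Sat(AX E[~start U req]) = {Grant, Sync, Init, Halt}, so the formula does not hold at Idle.

No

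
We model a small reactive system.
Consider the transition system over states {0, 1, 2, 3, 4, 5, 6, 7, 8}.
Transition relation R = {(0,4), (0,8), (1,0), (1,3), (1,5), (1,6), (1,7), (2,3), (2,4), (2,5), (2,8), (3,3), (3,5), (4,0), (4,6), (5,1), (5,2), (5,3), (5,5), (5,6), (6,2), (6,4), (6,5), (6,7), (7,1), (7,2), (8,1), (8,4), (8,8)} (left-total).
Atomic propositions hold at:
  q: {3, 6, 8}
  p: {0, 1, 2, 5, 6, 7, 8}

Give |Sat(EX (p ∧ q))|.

6

Sat(p ∧ q) = {6, 8}
Sat(EX (p ∧ q)) = {s : some successor in {6, 8}} = {0, 1, 2, 4, 5, 8}
|Sat(EX (p ∧ q))| = |{0, 1, 2, 4, 5, 8}| = 6.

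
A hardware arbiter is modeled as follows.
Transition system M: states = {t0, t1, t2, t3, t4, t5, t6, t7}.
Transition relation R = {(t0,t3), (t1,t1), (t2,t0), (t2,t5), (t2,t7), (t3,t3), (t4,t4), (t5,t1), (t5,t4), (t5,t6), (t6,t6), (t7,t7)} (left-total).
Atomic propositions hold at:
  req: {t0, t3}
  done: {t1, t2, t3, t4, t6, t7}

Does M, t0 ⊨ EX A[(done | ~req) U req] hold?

Yes

Sat(~req) = {t1, t2, t4, t5, t6, t7}
Sat(done | ~req) = {t1, t2, t3, t4, t5, t6, t7}
A[(done | ~req) U req]: least fixpoint, start Z0 = Sat(req) = {t0, t3}, add states in Sat(done | ~req) with every successor in Z. Already a fixed point.
Sat(A[(done | ~req) U req]) = {t0, t3}
Sat(EX A[(done | ~req) U req]) = {s : some successor in {t0, t3}} = {t0, t2, t3}
t0 ∈ Sat(EX A[(done | ~req) U req]) = {t0, t2, t3}, so the formula holds at t0.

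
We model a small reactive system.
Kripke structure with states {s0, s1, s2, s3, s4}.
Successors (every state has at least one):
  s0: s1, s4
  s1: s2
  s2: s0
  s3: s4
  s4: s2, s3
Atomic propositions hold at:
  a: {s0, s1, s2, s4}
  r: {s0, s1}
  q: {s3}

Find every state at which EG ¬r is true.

Sat(¬r) = {s2, s3, s4}
EG ¬r: greatest fixpoint, start Z0 = {s2, s3, s4}, keep only states in Sat with some successor in Z. Z1 = {s3, s4}; fixed.
Sat(EG ¬r) = {s3, s4}

{s3, s4}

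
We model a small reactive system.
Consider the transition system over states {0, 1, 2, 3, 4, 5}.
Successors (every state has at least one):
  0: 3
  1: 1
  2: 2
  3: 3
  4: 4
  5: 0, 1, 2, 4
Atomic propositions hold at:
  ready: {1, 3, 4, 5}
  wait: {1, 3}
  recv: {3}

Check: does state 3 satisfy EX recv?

Yes

Sat(EX recv) = {s : some successor in {3}} = {0, 3}
3 ∈ Sat(EX recv) = {0, 3}, so the formula holds at 3.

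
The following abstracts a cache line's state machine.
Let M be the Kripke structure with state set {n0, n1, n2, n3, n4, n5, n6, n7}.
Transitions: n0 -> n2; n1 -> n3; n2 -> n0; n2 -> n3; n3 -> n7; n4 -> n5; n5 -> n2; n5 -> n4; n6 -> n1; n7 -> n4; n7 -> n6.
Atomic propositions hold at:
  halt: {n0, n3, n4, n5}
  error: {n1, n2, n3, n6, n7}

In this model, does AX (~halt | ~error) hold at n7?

Yes

Sat(~halt) = {n1, n2, n6, n7}
Sat(~error) = {n0, n4, n5}
Sat(~halt | ~error) = {n0, n1, n2, n4, n5, n6, n7}
Sat(AX (~halt | ~error)) = {s : every successor in {n0, n1, n2, n4, n5, n6, n7}} = {n0, n3, n4, n5, n6, n7}
n7 ∈ Sat(AX (~halt | ~error)) = {n0, n3, n4, n5, n6, n7}, so the formula holds at n7.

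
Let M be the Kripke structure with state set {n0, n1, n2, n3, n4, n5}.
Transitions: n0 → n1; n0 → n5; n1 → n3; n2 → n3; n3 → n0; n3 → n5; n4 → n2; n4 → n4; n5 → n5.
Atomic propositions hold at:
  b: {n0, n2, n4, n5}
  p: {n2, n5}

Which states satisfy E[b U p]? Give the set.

{n0, n2, n4, n5}

E[b U p]: least fixpoint, start Z0 = Sat(p) = {n2, n5}, add states in Sat(b) with some successor in Z. Z1 = {n0, n2, n4, n5}; fixed.
Sat(E[b U p]) = {n0, n2, n4, n5}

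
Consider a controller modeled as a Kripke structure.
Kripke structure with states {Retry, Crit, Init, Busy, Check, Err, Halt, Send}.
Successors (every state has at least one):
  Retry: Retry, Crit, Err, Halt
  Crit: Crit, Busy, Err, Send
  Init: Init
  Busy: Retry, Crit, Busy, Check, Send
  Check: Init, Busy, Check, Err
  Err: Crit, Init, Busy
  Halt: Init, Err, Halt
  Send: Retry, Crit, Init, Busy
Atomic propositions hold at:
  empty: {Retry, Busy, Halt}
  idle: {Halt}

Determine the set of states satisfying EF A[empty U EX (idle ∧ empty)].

{Retry, Crit, Busy, Check, Err, Halt, Send}

Sat(idle ∧ empty) = {Halt}
Sat(EX (idle ∧ empty)) = {s : some successor in {Halt}} = {Retry, Halt}
A[empty U EX (idle ∧ empty)]: least fixpoint, start Z0 = Sat(EX (idle ∧ empty)) = {Retry, Halt}, add states in Sat(empty) with every successor in Z. Already a fixed point.
Sat(A[empty U EX (idle ∧ empty)]) = {Retry, Halt}
EF A[empty U EX (idle ∧ empty)]: least fixpoint, start Z0 = {Retry, Halt}, add states with some successor in Z. Z1 = {Retry, Busy, Halt, Send}; Z2 = {Retry, Crit, Busy, Check, Err, Halt, Send}; fixed.
Sat(EF A[empty U EX (idle ∧ empty)]) = {Retry, Crit, Busy, Check, Err, Halt, Send}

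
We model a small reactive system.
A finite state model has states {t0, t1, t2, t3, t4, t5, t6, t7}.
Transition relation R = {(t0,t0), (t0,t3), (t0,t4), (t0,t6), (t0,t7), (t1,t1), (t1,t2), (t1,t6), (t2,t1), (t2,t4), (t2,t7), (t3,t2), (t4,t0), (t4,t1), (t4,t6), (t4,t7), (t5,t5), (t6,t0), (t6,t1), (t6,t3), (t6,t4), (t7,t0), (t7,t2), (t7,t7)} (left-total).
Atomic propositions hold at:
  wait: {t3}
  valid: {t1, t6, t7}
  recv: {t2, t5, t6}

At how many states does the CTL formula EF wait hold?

EF wait: least fixpoint, start Z0 = {t3}, add states with some successor in Z. Z1 = {t0, t3, t6}; Z2 = {t0, t1, t3, t4, t6, t7}; Z3 = {t0, t1, t2, t3, t4, t6, t7}; fixed.
Sat(EF wait) = {t0, t1, t2, t3, t4, t6, t7}
|Sat(EF wait)| = |{t0, t1, t2, t3, t4, t6, t7}| = 7.

7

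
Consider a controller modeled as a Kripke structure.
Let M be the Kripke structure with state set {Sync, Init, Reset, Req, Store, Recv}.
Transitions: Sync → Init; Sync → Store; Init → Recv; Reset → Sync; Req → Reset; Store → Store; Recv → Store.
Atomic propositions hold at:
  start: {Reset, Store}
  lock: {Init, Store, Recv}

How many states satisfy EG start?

EG start: greatest fixpoint, start Z0 = {Reset, Store}, keep only states in Sat with some successor in Z. Z1 = {Store}; fixed.
Sat(EG start) = {Store}
|Sat(EG start)| = |{Store}| = 1.

1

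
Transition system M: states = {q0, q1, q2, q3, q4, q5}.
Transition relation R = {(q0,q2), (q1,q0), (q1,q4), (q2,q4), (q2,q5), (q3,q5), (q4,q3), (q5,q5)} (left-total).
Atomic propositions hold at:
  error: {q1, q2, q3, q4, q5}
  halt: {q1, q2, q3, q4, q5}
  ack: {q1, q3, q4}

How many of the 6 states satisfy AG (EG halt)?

EG halt: greatest fixpoint, start Z0 = {q1, q2, q3, q4, q5}, keep only states in Sat with some successor in Z. Already a fixed point.
Sat(EG halt) = {q1, q2, q3, q4, q5}
AG (EG halt): greatest fixpoint, start Z0 = {q1, q2, q3, q4, q5}, keep only states in Sat with every successor in Z. Z1 = {q2, q3, q4, q5}; fixed.
Sat(AG (EG halt)) = {q2, q3, q4, q5}
|Sat(AG (EG halt))| = |{q2, q3, q4, q5}| = 4.

4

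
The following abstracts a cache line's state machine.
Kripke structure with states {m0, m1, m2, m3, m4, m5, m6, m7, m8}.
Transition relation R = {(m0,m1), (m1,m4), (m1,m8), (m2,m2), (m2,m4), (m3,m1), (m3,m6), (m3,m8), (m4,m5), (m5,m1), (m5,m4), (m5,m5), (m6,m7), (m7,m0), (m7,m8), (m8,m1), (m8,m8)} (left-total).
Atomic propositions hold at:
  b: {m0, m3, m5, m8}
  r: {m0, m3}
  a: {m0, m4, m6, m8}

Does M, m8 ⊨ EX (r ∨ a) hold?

Yes

Sat(r ∨ a) = {m0, m3, m4, m6, m8}
Sat(EX (r ∨ a)) = {s : some successor in {m0, m3, m4, m6, m8}} = {m1, m2, m3, m5, m7, m8}
m8 ∈ Sat(EX (r ∨ a)) = {m1, m2, m3, m5, m7, m8}, so the formula holds at m8.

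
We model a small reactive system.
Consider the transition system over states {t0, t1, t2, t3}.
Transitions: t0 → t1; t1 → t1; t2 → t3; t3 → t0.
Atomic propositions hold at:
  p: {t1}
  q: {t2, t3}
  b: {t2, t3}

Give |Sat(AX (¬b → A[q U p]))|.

3

Sat(¬b) = {t0, t1}
A[q U p]: least fixpoint, start Z0 = Sat(p) = {t1}, add states in Sat(q) with every successor in Z. Already a fixed point.
Sat(A[q U p]) = {t1}
Sat(¬b → A[q U p]) = {t1, t2, t3}
Sat(AX (¬b → A[q U p])) = {s : every successor in {t1, t2, t3}} = {t0, t1, t2}
|Sat(AX (¬b → A[q U p]))| = |{t0, t1, t2}| = 3.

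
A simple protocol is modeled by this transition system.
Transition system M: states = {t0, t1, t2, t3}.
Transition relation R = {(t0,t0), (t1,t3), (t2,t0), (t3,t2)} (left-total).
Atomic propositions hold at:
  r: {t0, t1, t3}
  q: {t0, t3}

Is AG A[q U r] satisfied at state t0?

Yes

A[q U r]: least fixpoint, start Z0 = Sat(r) = {t0, t1, t3}, add states in Sat(q) with every successor in Z. Already a fixed point.
Sat(A[q U r]) = {t0, t1, t3}
AG A[q U r]: greatest fixpoint, start Z0 = {t0, t1, t3}, keep only states in Sat with every successor in Z. Z1 = {t0, t1}; Z2 = {t0}; fixed.
Sat(AG A[q U r]) = {t0}
t0 ∈ Sat(AG A[q U r]) = {t0}, so the formula holds at t0.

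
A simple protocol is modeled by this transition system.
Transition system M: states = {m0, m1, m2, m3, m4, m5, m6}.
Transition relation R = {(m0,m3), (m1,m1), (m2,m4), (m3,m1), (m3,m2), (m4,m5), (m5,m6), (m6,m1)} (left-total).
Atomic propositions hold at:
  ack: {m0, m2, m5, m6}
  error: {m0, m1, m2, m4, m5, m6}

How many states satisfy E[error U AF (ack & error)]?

5

Sat(ack & error) = {m0, m2, m5, m6}
AF (ack & error): least fixpoint, start Z0 = {m0, m2, m5, m6}, add states with every successor in Z. Z1 = {m0, m2, m4, m5, m6}; fixed.
Sat(AF (ack & error)) = {m0, m2, m4, m5, m6}
E[error U AF (ack & error)]: least fixpoint, start Z0 = Sat(AF (ack & error)) = {m0, m2, m4, m5, m6}, add states in Sat(error) with some successor in Z. Already a fixed point.
Sat(E[error U AF (ack & error)]) = {m0, m2, m4, m5, m6}
|Sat(E[error U AF (ack & error)])| = |{m0, m2, m4, m5, m6}| = 5.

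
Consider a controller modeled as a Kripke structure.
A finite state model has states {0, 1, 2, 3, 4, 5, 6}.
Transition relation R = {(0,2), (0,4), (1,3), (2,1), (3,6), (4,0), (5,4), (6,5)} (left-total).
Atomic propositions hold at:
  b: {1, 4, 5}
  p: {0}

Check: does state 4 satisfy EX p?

Sat(EX p) = {s : some successor in {0}} = {4}
4 ∈ Sat(EX p) = {4}, so the formula holds at 4.

Yes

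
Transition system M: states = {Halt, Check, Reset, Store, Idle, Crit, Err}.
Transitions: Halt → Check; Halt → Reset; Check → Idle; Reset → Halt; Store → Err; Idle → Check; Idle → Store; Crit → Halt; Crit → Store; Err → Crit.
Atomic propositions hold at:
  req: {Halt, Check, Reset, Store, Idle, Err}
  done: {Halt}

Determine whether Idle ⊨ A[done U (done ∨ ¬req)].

No

Sat(¬req) = {Crit}
Sat(done ∨ ¬req) = {Halt, Crit}
A[done U (done ∨ ¬req)]: least fixpoint, start Z0 = Sat((done ∨ ¬req)) = {Halt, Crit}, add states in Sat(done) with every successor in Z. Already a fixed point.
Sat(A[done U (done ∨ ¬req)]) = {Halt, Crit}
Idle ∉ Sat(A[done U (done ∨ ¬req)]) = {Halt, Crit}, so the formula does not hold at Idle.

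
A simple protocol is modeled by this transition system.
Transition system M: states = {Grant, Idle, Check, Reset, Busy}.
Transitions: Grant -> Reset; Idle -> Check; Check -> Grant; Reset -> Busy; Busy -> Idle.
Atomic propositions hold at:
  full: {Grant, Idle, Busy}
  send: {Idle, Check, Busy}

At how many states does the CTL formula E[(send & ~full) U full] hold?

4

Sat(~full) = {Check, Reset}
Sat(send & ~full) = {Check}
E[(send & ~full) U full]: least fixpoint, start Z0 = Sat(full) = {Grant, Idle, Busy}, add states in Sat(send & ~full) with some successor in Z. Z1 = {Grant, Idle, Check, Busy}; fixed.
Sat(E[(send & ~full) U full]) = {Grant, Idle, Check, Busy}
|Sat(E[(send & ~full) U full])| = |{Grant, Idle, Check, Busy}| = 4.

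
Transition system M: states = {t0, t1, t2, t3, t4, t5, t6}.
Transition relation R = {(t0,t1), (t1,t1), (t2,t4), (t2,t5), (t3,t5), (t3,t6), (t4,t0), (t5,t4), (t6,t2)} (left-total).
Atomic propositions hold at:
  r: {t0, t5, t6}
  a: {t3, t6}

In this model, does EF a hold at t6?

EF a: least fixpoint, start Z0 = {t3, t6}, add states with some successor in Z. Already a fixed point.
Sat(EF a) = {t3, t6}
t6 ∈ Sat(EF a) = {t3, t6}, so the formula holds at t6.

Yes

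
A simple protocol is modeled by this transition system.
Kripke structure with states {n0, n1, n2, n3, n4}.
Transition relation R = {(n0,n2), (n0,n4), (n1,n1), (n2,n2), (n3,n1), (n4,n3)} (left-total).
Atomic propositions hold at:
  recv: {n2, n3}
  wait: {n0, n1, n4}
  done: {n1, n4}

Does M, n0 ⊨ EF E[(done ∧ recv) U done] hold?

Sat(done ∧ recv) = ∅
E[(done ∧ recv) U done]: least fixpoint, start Z0 = Sat(done) = {n1, n4}, add states in Sat(done ∧ recv) with some successor in Z. Already a fixed point.
Sat(E[(done ∧ recv) U done]) = {n1, n4}
EF E[(done ∧ recv) U done]: least fixpoint, start Z0 = {n1, n4}, add states with some successor in Z. Z1 = {n0, n1, n3, n4}; fixed.
Sat(EF E[(done ∧ recv) U done]) = {n0, n1, n3, n4}
n0 ∈ Sat(EF E[(done ∧ recv) U done]) = {n0, n1, n3, n4}, so the formula holds at n0.

Yes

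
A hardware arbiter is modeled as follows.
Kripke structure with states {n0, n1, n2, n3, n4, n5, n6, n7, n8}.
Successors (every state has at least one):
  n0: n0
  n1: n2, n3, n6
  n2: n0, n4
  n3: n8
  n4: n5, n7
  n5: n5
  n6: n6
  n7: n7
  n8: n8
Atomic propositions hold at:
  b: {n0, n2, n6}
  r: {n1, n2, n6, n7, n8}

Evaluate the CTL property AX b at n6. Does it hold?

Sat(AX b) = {s : every successor in {n0, n2, n6}} = {n0, n6}
n6 ∈ Sat(AX b) = {n0, n6}, so the formula holds at n6.

Yes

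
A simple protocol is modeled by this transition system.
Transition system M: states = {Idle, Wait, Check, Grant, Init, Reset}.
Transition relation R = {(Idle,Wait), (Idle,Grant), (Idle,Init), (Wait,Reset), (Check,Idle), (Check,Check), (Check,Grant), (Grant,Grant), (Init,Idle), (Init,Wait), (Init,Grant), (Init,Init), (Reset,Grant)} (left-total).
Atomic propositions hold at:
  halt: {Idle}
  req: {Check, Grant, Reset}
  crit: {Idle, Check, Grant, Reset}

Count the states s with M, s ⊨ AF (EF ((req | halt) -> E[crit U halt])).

Sat(req | halt) = {Idle, Check, Grant, Reset}
E[crit U halt]: least fixpoint, start Z0 = Sat(halt) = {Idle}, add states in Sat(crit) with some successor in Z. Z1 = {Idle, Check}; fixed.
Sat(E[crit U halt]) = {Idle, Check}
Sat((req | halt) -> E[crit U halt]) = {Idle, Wait, Check, Init}
EF ((req | halt) -> E[crit U halt]): least fixpoint, start Z0 = {Idle, Wait, Check, Init}, add states with some successor in Z. Already a fixed point.
Sat(EF ((req | halt) -> E[crit U halt])) = {Idle, Wait, Check, Init}
AF (EF ((req | halt) -> E[crit U halt])): least fixpoint, start Z0 = {Idle, Wait, Check, Init}, add states with every successor in Z. Already a fixed point.
Sat(AF (EF ((req | halt) -> E[crit U halt]))) = {Idle, Wait, Check, Init}
|Sat(AF (EF ((req | halt) -> E[crit U halt])))| = |{Idle, Wait, Check, Init}| = 4.

4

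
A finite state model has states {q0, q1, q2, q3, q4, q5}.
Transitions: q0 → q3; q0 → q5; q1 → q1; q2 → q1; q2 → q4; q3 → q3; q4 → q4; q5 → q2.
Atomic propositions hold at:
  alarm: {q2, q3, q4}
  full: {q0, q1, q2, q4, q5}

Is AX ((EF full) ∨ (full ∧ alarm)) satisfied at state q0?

EF full: least fixpoint, start Z0 = {q0, q1, q2, q4, q5}, add states with some successor in Z. Already a fixed point.
Sat(EF full) = {q0, q1, q2, q4, q5}
Sat(full ∧ alarm) = {q2, q4}
Sat((EF full) ∨ (full ∧ alarm)) = {q0, q1, q2, q4, q5}
Sat(AX ((EF full) ∨ (full ∧ alarm))) = {s : every successor in {q0, q1, q2, q4, q5}} = {q1, q2, q4, q5}
q0 ∉ Sat(AX ((EF full) ∨ (full ∧ alarm))) = {q1, q2, q4, q5}, so the formula does not hold at q0.

No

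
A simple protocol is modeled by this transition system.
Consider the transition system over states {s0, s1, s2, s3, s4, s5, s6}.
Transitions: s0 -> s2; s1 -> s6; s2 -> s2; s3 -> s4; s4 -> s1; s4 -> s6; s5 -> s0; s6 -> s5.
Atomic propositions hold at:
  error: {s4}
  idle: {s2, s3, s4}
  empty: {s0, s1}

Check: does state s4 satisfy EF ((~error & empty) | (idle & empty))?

Yes

Sat(~error) = {s0, s1, s2, s3, s5, s6}
Sat(~error & empty) = {s0, s1}
Sat(idle & empty) = ∅
Sat((~error & empty) | (idle & empty)) = {s0, s1}
EF ((~error & empty) | (idle & empty)): least fixpoint, start Z0 = {s0, s1}, add states with some successor in Z. Z1 = {s0, s1, s4, s5}; Z2 = {s0, s1, s3, s4, s5, s6}; fixed.
Sat(EF ((~error & empty) | (idle & empty))) = {s0, s1, s3, s4, s5, s6}
s4 ∈ Sat(EF ((~error & empty) | (idle & empty))) = {s0, s1, s3, s4, s5, s6}, so the formula holds at s4.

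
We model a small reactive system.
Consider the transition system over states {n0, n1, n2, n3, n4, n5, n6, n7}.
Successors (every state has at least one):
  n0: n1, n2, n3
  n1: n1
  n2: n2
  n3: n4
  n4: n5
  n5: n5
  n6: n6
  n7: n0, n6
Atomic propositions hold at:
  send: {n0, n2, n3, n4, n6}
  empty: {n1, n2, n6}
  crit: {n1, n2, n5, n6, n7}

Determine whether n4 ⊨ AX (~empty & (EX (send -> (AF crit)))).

Yes

Sat(~empty) = {n0, n3, n4, n5, n7}
AF crit: least fixpoint, start Z0 = {n1, n2, n5, n6, n7}, add states with every successor in Z. Z1 = {n1, n2, n4, n5, n6, n7}; Z2 = {n1, n2, n3, n4, n5, n6, n7}; Z3 = {n0, n1, n2, n3, n4, n5, n6, n7}; fixed.
Sat(AF crit) = {n0, n1, n2, n3, n4, n5, n6, n7}
Sat(send -> (AF crit)) = {n0, n1, n2, n3, n4, n5, n6, n7}
Sat(EX (send -> (AF crit))) = {s : some successor in {n0, n1, n2, n3, n4, n5, n6, n7}} = {n0, n1, n2, n3, n4, n5, n6, n7}
Sat(~empty & (EX (send -> (AF crit)))) = {n0, n3, n4, n5, n7}
Sat(AX (~empty & (EX (send -> (AF crit))))) = {s : every successor in {n0, n3, n4, n5, n7}} = {n3, n4, n5}
n4 ∈ Sat(AX (~empty & (EX (send -> (AF crit))))) = {n3, n4, n5}, so the formula holds at n4.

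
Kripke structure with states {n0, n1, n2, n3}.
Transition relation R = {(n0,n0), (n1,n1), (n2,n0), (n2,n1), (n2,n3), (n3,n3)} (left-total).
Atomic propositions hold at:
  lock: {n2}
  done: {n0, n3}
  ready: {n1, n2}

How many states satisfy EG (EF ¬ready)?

Sat(¬ready) = {n0, n3}
EF ¬ready: least fixpoint, start Z0 = {n0, n3}, add states with some successor in Z. Z1 = {n0, n2, n3}; fixed.
Sat(EF ¬ready) = {n0, n2, n3}
EG (EF ¬ready): greatest fixpoint, start Z0 = {n0, n2, n3}, keep only states in Sat with some successor in Z. Already a fixed point.
Sat(EG (EF ¬ready)) = {n0, n2, n3}
|Sat(EG (EF ¬ready))| = |{n0, n2, n3}| = 3.

3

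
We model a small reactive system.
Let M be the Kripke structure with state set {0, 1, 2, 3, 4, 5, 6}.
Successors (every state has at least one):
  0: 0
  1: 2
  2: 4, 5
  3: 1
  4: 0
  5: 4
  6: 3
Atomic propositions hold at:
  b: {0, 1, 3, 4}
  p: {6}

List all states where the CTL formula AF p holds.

{6}

AF p: least fixpoint, start Z0 = {6}, add states with every successor in Z. Already a fixed point.
Sat(AF p) = {6}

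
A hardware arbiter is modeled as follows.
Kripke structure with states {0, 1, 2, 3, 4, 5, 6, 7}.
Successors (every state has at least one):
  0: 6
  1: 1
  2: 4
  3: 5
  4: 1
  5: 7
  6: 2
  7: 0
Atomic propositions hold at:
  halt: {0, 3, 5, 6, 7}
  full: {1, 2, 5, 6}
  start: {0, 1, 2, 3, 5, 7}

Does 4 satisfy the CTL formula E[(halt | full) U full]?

No

Sat(halt | full) = {0, 1, 2, 3, 5, 6, 7}
E[(halt | full) U full]: least fixpoint, start Z0 = Sat(full) = {1, 2, 5, 6}, add states in Sat(halt | full) with some successor in Z. Z1 = {0, 1, 2, 3, 5, 6}; Z2 = {0, 1, 2, 3, 5, 6, 7}; fixed.
Sat(E[(halt | full) U full]) = {0, 1, 2, 3, 5, 6, 7}
4 ∉ Sat(E[(halt | full) U full]) = {0, 1, 2, 3, 5, 6, 7}, so the formula does not hold at 4.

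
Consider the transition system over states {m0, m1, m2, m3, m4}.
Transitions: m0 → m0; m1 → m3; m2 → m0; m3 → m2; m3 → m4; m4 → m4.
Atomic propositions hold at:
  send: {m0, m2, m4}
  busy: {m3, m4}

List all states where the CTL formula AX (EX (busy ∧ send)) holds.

{m1, m4}

Sat(busy ∧ send) = {m4}
Sat(EX (busy ∧ send)) = {s : some successor in {m4}} = {m3, m4}
Sat(AX (EX (busy ∧ send))) = {s : every successor in {m3, m4}} = {m1, m4}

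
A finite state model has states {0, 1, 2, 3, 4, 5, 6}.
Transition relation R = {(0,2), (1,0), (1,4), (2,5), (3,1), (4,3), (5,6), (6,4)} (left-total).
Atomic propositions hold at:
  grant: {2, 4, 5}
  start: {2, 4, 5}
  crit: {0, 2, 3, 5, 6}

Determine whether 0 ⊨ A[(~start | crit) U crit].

Sat(~start) = {0, 1, 3, 6}
Sat(~start | crit) = {0, 1, 2, 3, 5, 6}
A[(~start | crit) U crit]: least fixpoint, start Z0 = Sat(crit) = {0, 2, 3, 5, 6}, add states in Sat(~start | crit) with every successor in Z. Already a fixed point.
Sat(A[(~start | crit) U crit]) = {0, 2, 3, 5, 6}
0 ∈ Sat(A[(~start | crit) U crit]) = {0, 2, 3, 5, 6}, so the formula holds at 0.

Yes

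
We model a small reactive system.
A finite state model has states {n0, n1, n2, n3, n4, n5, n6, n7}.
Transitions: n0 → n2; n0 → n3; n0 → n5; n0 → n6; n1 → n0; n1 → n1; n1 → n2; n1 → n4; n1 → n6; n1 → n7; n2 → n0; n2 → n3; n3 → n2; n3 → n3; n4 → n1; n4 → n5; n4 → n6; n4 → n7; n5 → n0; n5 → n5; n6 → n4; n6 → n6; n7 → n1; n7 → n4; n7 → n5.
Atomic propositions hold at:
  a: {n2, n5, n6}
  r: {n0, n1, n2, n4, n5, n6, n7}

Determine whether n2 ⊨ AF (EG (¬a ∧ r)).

No

Sat(¬a) = {n0, n1, n3, n4, n7}
Sat(¬a ∧ r) = {n0, n1, n4, n7}
EG (¬a ∧ r): greatest fixpoint, start Z0 = {n0, n1, n4, n7}, keep only states in Sat with some successor in Z. Z1 = {n1, n4, n7}; fixed.
Sat(EG (¬a ∧ r)) = {n1, n4, n7}
AF (EG (¬a ∧ r)): least fixpoint, start Z0 = {n1, n4, n7}, add states with every successor in Z. Already a fixed point.
Sat(AF (EG (¬a ∧ r))) = {n1, n4, n7}
n2 ∉ Sat(AF (EG (¬a ∧ r))) = {n1, n4, n7}, so the formula does not hold at n2.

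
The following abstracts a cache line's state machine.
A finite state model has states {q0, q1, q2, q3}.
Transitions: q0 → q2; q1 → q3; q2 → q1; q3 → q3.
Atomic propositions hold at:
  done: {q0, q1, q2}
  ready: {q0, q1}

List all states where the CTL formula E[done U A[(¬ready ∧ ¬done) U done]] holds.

Sat(¬ready) = {q2, q3}
Sat(¬done) = {q3}
Sat(¬ready ∧ ¬done) = {q3}
A[(¬ready ∧ ¬done) U done]: least fixpoint, start Z0 = Sat(done) = {q0, q1, q2}, add states in Sat(¬ready ∧ ¬done) with every successor in Z. Already a fixed point.
Sat(A[(¬ready ∧ ¬done) U done]) = {q0, q1, q2}
E[done U A[(¬ready ∧ ¬done) U done]]: least fixpoint, start Z0 = Sat(A[(¬ready ∧ ¬done) U done]) = {q0, q1, q2}, add states in Sat(done) with some successor in Z. Already a fixed point.
Sat(E[done U A[(¬ready ∧ ¬done) U done]]) = {q0, q1, q2}

{q0, q1, q2}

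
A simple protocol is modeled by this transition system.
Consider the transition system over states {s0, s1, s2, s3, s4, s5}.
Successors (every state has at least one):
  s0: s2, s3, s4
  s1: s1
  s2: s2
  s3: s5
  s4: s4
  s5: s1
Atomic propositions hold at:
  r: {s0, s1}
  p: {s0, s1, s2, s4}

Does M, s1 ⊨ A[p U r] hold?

A[p U r]: least fixpoint, start Z0 = Sat(r) = {s0, s1}, add states in Sat(p) with every successor in Z. Already a fixed point.
Sat(A[p U r]) = {s0, s1}
s1 ∈ Sat(A[p U r]) = {s0, s1}, so the formula holds at s1.

Yes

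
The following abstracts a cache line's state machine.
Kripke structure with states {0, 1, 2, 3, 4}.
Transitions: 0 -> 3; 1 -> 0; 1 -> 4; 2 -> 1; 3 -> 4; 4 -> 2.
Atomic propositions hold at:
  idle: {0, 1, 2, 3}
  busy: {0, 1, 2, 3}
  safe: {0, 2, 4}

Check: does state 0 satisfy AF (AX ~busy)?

Yes

Sat(~busy) = {4}
Sat(AX ~busy) = {s : every successor in {4}} = {3}
AF (AX ~busy): least fixpoint, start Z0 = {3}, add states with every successor in Z. Z1 = {0, 3}; fixed.
Sat(AF (AX ~busy)) = {0, 3}
0 ∈ Sat(AF (AX ~busy)) = {0, 3}, so the formula holds at 0.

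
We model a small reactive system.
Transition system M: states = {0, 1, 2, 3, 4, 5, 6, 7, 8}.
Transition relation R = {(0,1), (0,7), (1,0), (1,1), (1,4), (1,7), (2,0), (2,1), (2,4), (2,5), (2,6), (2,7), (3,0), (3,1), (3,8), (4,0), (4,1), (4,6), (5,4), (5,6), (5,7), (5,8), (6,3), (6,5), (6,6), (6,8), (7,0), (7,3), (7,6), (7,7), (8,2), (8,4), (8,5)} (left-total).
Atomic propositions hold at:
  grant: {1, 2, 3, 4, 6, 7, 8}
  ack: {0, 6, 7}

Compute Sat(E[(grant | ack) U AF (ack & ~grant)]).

Sat(grant | ack) = {0, 1, 2, 3, 4, 6, 7, 8}
Sat(~grant) = {0, 5}
Sat(ack & ~grant) = {0}
AF (ack & ~grant): least fixpoint, start Z0 = {0}, add states with every successor in Z. Already a fixed point.
Sat(AF (ack & ~grant)) = {0}
E[(grant | ack) U AF (ack & ~grant)]: least fixpoint, start Z0 = Sat(AF (ack & ~grant)) = {0}, add states in Sat(grant | ack) with some successor in Z. Z1 = {0, 1, 2, 3, 4, 7}; Z2 = {0, 1, 2, 3, 4, 6, 7, 8}; fixed.
Sat(E[(grant | ack) U AF (ack & ~grant)]) = {0, 1, 2, 3, 4, 6, 7, 8}

{0, 1, 2, 3, 4, 6, 7, 8}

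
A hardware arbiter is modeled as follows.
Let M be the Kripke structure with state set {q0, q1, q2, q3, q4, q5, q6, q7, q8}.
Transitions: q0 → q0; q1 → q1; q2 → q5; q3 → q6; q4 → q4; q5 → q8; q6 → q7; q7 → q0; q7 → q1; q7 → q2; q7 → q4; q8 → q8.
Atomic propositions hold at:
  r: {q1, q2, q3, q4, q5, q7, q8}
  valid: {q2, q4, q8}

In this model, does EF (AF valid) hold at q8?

AF valid: least fixpoint, start Z0 = {q2, q4, q8}, add states with every successor in Z. Z1 = {q2, q4, q5, q8}; fixed.
Sat(AF valid) = {q2, q4, q5, q8}
EF (AF valid): least fixpoint, start Z0 = {q2, q4, q5, q8}, add states with some successor in Z. Z1 = {q2, q4, q5, q7, q8}; Z2 = {q2, q4, q5, q6, q7, q8}; Z3 = {q2, q3, q4, q5, q6, q7, q8}; fixed.
Sat(EF (AF valid)) = {q2, q3, q4, q5, q6, q7, q8}
q8 ∈ Sat(EF (AF valid)) = {q2, q3, q4, q5, q6, q7, q8}, so the formula holds at q8.

Yes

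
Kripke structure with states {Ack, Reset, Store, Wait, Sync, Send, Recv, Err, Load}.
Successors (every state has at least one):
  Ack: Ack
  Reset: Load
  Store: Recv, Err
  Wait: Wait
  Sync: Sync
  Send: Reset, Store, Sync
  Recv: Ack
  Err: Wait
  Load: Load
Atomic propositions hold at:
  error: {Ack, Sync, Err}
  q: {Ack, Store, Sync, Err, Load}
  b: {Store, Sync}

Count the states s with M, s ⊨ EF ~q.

Sat(~q) = {Reset, Wait, Send, Recv}
EF ~q: least fixpoint, start Z0 = {Reset, Wait, Send, Recv}, add states with some successor in Z. Z1 = {Reset, Store, Wait, Send, Recv, Err}; fixed.
Sat(EF ~q) = {Reset, Store, Wait, Send, Recv, Err}
|Sat(EF ~q)| = |{Reset, Store, Wait, Send, Recv, Err}| = 6.

6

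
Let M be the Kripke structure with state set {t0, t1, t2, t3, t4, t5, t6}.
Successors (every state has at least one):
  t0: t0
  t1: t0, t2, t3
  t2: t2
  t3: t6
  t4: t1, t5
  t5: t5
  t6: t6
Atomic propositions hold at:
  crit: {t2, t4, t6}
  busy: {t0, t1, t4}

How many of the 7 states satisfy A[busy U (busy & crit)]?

1

Sat(busy & crit) = {t4}
A[busy U (busy & crit)]: least fixpoint, start Z0 = Sat((busy & crit)) = {t4}, add states in Sat(busy) with every successor in Z. Already a fixed point.
Sat(A[busy U (busy & crit)]) = {t4}
|Sat(A[busy U (busy & crit)])| = |{t4}| = 1.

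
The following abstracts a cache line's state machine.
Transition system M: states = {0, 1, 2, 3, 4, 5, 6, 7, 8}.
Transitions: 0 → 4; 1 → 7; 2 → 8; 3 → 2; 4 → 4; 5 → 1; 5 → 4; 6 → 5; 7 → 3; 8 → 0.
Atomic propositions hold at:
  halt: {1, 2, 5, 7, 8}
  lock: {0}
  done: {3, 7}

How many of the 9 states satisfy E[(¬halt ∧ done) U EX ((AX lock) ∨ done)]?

Sat(¬halt) = {0, 3, 4, 6}
Sat(¬halt ∧ done) = {3}
Sat(AX lock) = {s : every successor in {0}} = {8}
Sat((AX lock) ∨ done) = {3, 7, 8}
Sat(EX ((AX lock) ∨ done)) = {s : some successor in {3, 7, 8}} = {1, 2, 7}
E[(¬halt ∧ done) U EX ((AX lock) ∨ done)]: least fixpoint, start Z0 = Sat(EX ((AX lock) ∨ done)) = {1, 2, 7}, add states in Sat(¬halt ∧ done) with some successor in Z. Z1 = {1, 2, 3, 7}; fixed.
Sat(E[(¬halt ∧ done) U EX ((AX lock) ∨ done)]) = {1, 2, 3, 7}
|Sat(E[(¬halt ∧ done) U EX ((AX lock) ∨ done)])| = |{1, 2, 3, 7}| = 4.

4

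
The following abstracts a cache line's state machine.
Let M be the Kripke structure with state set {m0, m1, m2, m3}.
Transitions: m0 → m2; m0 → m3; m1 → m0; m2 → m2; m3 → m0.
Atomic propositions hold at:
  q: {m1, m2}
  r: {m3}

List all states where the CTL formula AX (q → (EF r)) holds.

{m1, m3}

EF r: least fixpoint, start Z0 = {m3}, add states with some successor in Z. Z1 = {m0, m3}; Z2 = {m0, m1, m3}; fixed.
Sat(EF r) = {m0, m1, m3}
Sat(q → (EF r)) = {m0, m1, m3}
Sat(AX (q → (EF r))) = {s : every successor in {m0, m1, m3}} = {m1, m3}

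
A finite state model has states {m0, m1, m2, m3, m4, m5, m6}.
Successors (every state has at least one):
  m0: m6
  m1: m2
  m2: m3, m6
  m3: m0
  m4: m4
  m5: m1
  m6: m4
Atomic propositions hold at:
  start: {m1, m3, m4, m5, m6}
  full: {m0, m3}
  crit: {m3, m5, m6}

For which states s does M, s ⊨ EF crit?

{m0, m1, m2, m3, m5, m6}

EF crit: least fixpoint, start Z0 = {m3, m5, m6}, add states with some successor in Z. Z1 = {m0, m2, m3, m5, m6}; Z2 = {m0, m1, m2, m3, m5, m6}; fixed.
Sat(EF crit) = {m0, m1, m2, m3, m5, m6}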